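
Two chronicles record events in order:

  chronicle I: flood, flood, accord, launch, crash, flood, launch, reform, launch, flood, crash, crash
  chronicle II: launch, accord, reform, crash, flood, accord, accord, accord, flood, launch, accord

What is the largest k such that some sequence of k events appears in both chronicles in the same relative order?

Match flood at chronicle I[1]=chronicle II[5]; then accord at chronicle I[3]=chronicle II[8]; then flood at chronicle I[6]=chronicle II[9]; then launch at chronicle I[7]=chronicle II[10] — 4 events in the same relative order in both. The LCS DP gives dp[12][11] = 4, so this is optimal.

4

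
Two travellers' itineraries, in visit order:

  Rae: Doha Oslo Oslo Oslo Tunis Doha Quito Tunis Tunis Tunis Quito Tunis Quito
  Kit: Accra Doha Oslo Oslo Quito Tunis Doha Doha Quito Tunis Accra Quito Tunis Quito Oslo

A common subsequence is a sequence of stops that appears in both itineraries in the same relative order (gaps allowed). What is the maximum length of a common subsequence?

Pick Doha [1,2]; then Oslo [2,3]; then Oslo [3,4]; then Tunis [5,6]; then Doha [6,8]; then Quito [7,9]; then Tunis [8,10]; then Quito [11,12]; then Tunis [12,13]; then Quito [13,14]; all 10 stops appear in both, in order, and the DP table's final entry dp[13][15] is also 10, so no common subsequence is longer.

10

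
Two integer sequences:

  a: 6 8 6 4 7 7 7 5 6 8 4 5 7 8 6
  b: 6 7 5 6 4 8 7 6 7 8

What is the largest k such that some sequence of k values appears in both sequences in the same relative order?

7

Let dp[i][j] be the LCS length of the first i values of a and the first j values of b. dp[i][j] = dp[i-1][j-1]+1 when the i-th and j-th values match, else max(dp[i-1][j], dp[i][j-1]).
    ·  6  7  5  6  4  8  7  6  7  8
 ·  0  0  0  0  0  0  0  0  0  0  0
 6  0  1  1  1  1  1  1  1  1  1  1
 8  0  1  1  1  1  1  2  2  2  2  2
 6  0  1  1  1  2  2  2  2  3  3  3
 4  0  1  1  1  2  3  3  3  3  3  3
 7  0  1  2  2  2  3  3  4  4  4  4
 7  0  1  2  2  2  3  3  4  4  5  5
 7  0  1  2  2  2  3  3  4  4  5  5
 5  0  1  2  3  3  3  3  4  4  5  5
 6  0  1  2  3  4  4  4  4  5  5  5
 8  0  1  2  3  4  4  5  5  5  5  6
 4  0  1  2  3  4  5  5  5  5  5  6
 5  0  1  2  3  4  5  5  5  5  5  6
 7  0  1  2  3  4  5  5  6  6  6  6
 8  0  1  2  3  4  5  6  6  6  6  7
 6  0  1  2  3  4  5  6  6  7  7  7
dp[15][10] = 7. One LCS (by backtracking along matches): 6, 6, 4, 7, 6, 7, 8.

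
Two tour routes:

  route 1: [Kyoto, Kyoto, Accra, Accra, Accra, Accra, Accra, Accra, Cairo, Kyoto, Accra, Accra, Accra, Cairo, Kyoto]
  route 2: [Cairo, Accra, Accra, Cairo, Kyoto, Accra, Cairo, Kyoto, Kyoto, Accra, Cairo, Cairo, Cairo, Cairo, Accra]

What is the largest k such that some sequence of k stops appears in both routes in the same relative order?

7

Match Accra (route 1 #3, route 2 #2); then Accra (route 1 #4, route 2 #3); then Accra (route 1 #8, route 2 #6); then Cairo (route 1 #9, route 2 #7); then Kyoto (route 1 #10, route 2 #9); then Accra (route 1 #11, route 2 #10); then Accra (route 1 #13, route 2 #15) — 7 stops in the same relative order in both. The LCS DP gives dp[15][15] = 7, so this is optimal.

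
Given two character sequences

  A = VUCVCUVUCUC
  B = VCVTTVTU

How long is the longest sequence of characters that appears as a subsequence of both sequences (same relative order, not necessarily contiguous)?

One common subsequence of length 5: V [1,1], then C [3,2], then V [4,3], then V [7,6], then U [10,8]. dp[11][8] = 5 confirms this is the maximum.

5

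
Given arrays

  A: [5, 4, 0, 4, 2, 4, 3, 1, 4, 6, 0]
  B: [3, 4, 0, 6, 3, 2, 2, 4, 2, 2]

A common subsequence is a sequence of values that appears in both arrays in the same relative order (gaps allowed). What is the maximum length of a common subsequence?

4

Let dp[i][j] be the LCS length of the first i values of A and the first j values of B. dp[i][j] = dp[i-1][j-1]+1 when the i-th and j-th values match, else max(dp[i-1][j], dp[i][j-1]).
    ·  3  4  0  6  3  2  2  4  2  2
 ·  0  0  0  0  0  0  0  0  0  0  0
 5  0  0  0  0  0  0  0  0  0  0  0
 4  0  0  1  1  1  1  1  1  1  1  1
 0  0  0  1  2  2  2  2  2  2  2  2
 4  0  0  1  2  2  2  2  2  3  3  3
 2  0  0  1  2  2  2  3  3  3  4  4
 4  0  0  1  2  2  2  3  3  4  4  4
 3  0  1  1  2  2  3  3  3  4  4  4
 1  0  1  1  2  2  3  3  3  4  4  4
 4  0  1  2  2  2  3  3  3  4  4  4
 6  0  1  2  2  3  3  3  3  4  4  4
 0  0  1  2  3  3  3  3  3  4  4  4
dp[11][10] = 4. One LCS (by backtracking along matches): 4, 0, 4, 2.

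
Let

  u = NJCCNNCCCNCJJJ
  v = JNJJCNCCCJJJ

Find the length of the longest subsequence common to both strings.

Taking N (u #1, v #2), then J (u #2, v #4), then C (u #4, v #5), then N (u #6, v #6), then C (u #8, v #7), then C (u #9, v #8), then C (u #11, v #9), then J (u #12, v #10), then J (u #13, v #11), then J (u #14, v #12) gives a common subsequence of length 10. Since dp[14][12] = 10, nothing longer is possible.

10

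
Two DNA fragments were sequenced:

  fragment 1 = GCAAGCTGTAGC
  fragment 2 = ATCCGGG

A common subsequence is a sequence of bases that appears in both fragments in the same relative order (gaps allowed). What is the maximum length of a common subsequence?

One common subsequence of length 4: C (fragment 1 #2, fragment 2 #4), G (fragment 1 #5, fragment 2 #5), G (fragment 1 #8, fragment 2 #6), G (fragment 1 #11, fragment 2 #7). dp[12][7] = 4 confirms this is the maximum.

4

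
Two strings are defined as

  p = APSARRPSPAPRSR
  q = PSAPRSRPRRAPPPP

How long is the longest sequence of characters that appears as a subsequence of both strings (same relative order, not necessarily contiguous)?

8

Pick A [1,3], then P [2,4], then S [3,6], then R [5,9], then R [6,10], then P [7,13], then P [9,14], then P [11,15]; all 8 characters appear in both, in order. The LCS DP gives dp[14][15] = 8, so this is optimal.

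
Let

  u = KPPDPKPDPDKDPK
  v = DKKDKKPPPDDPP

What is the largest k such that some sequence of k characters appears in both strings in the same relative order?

8

One common subsequence of length 8: K [1,3], D [4,4], P [5,7], P [7,8], P [9,9], D [10,10], D [12,11], P [13,13]. dp[14][13] = 8 confirms this is the maximum.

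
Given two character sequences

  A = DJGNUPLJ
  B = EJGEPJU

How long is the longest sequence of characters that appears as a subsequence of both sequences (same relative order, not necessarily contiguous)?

One common subsequence of length 4: J [2,2] → G [3,3] → P [6,5] → J [8,6], and the DP table's final entry dp[8][7] is also 4, so no common subsequence is longer.

4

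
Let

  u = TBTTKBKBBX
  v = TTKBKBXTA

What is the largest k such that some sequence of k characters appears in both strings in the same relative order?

Pick T (u #3, v #1) → T (u #4, v #2) → K (u #5, v #3) → B (u #6, v #4) → K (u #7, v #5) → B (u #9, v #6) → X (u #10, v #7); all 7 characters appear in both, in order. dp[10][9] = 7 confirms this is the maximum.

7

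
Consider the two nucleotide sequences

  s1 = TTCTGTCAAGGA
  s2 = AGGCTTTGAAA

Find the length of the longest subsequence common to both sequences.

Taking T [1,5], then T [2,6], then T [4,7], then G [5,8], then A [8,9], then A [9,10], then A [12,11] gives a common subsequence of length 7. The LCS DP gives dp[12][11] = 7, so this is optimal.

7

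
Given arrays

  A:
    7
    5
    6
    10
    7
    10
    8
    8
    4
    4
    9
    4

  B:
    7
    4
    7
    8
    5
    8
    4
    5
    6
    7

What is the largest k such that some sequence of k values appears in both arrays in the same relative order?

Let dp[i][j] be the LCS length of the first i values of A and the first j values of B. dp[i][j] = dp[i-1][j-1]+1 when the i-th and j-th values match, else max(dp[i-1][j], dp[i][j-1]).
    ·  7  4  7  8  5  8  4  5  6  7
 ·  0  0  0  0  0  0  0  0  0  0  0
 7  0  1  1  1  1  1  1  1  1  1  1
 5  0  1  1  1  1  2  2  2  2  2  2
 6  0  1  1  1  1  2  2  2  2  3  3
10  0  1  1  1  1  2  2  2  2  3  3
 7  0  1  1  2  2  2  2  2  2  3  4
10  0  1  1  2  2  2  2  2  2  3  4
 8  0  1  1  2  3  3  3  3  3  3  4
 8  0  1  1  2  3  3  4  4  4  4  4
 4  0  1  2  2  3  3  4  5  5  5  5
 4  0  1  2  2  3  3  4  5  5  5  5
 9  0  1  2  2  3  3  4  5  5  5  5
 4  0  1  2  2  3  3  4  5  5  5  5
dp[12][10] = 5. One LCS (by backtracking along matches): 7, 7, 8, 8, 4.

5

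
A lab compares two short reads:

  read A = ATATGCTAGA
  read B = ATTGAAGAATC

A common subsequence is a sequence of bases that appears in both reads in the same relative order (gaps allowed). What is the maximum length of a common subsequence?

7

Let dp[i][j] be the LCS length of the first i bases of read A and the first j bases of read B. dp[i][j] = dp[i-1][j-1]+1 when the i-th and j-th bases match, else max(dp[i-1][j], dp[i][j-1]).
    ·  A  T  T  G  A  A  G  A  A  T  C
 ·  0  0  0  0  0  0  0  0  0  0  0  0
 A  0  1  1  1  1  1  1  1  1  1  1  1
 T  0  1  2  2  2  2  2  2  2  2  2  2
 A  0  1  2  2  2  3  3  3  3  3  3  3
 T  0  1  2  3  3  3  3  3  3  3  4  4
 G  0  1  2  3  4  4  4  4  4  4  4  4
 C  0  1  2  3  4  4  4  4  4  4  4  5
 T  0  1  2  3  4  4  4  4  4  4  5  5
 A  0  1  2  3  4  5  5  5  5  5  5  5
 G  0  1  2  3  4  5  5  6  6  6  6  6
 A  0  1  2  3  4  5  6  6  7  7  7  7
dp[10][11] = 7. One LCS (by backtracking along matches): ATTGAGA.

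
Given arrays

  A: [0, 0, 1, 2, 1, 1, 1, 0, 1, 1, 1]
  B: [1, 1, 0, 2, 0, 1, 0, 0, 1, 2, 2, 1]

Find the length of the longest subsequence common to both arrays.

6

Pick 0 at A[1]=B[3], 0 at A[2]=B[5], 1 at A[3]=B[6], 0 at A[8]=B[8], 1 at A[9]=B[9], 1 at A[11]=B[12]; all 6 values appear in both, in order. The LCS DP gives dp[11][12] = 6, so this is optimal.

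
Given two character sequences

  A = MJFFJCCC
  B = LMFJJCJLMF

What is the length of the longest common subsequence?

4

One common subsequence of length 4: M [1,2], then J [2,4], then J [5,5], then C [6,6], and the DP table's final entry dp[8][10] is also 4, so no common subsequence is longer.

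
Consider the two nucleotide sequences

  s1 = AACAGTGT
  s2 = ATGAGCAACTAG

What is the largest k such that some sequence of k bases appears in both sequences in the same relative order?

Match A at s1[1]=s2[1], A at s1[2]=s2[4], C at s1[3]=s2[6], A at s1[4]=s2[8], T at s1[6]=s2[10], G at s1[7]=s2[12] — 6 bases in the same relative order in both. The LCS DP gives dp[8][12] = 6, so this is optimal.

6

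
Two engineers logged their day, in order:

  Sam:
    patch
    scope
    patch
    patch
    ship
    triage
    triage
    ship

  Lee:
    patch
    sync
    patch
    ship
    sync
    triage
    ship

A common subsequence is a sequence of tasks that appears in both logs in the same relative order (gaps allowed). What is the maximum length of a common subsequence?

5

Pick patch [1,1] → patch [4,3] → ship [5,4] → triage [7,6] → ship [8,7]; all 5 tasks appear in both, in order. Since dp[8][7] = 5, nothing longer is possible.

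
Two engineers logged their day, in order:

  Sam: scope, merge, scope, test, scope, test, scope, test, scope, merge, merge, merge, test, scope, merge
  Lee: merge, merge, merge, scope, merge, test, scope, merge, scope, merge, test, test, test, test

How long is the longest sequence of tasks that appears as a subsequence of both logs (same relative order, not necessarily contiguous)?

Taking scope at Sam[1]=Lee[7]; then merge at Sam[2]=Lee[8]; then scope at Sam[3]=Lee[9]; then test at Sam[4]=Lee[11]; then test at Sam[6]=Lee[12]; then test at Sam[8]=Lee[13]; then test at Sam[13]=Lee[14] gives a common subsequence of length 7. dp[15][14] = 7 confirms this is the maximum.

7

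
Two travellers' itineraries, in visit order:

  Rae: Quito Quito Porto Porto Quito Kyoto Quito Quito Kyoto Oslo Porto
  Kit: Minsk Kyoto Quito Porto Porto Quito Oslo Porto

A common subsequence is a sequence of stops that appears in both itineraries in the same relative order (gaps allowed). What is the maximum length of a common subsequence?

6

Taking Quito at Rae[2]=Kit[3], Porto at Rae[3]=Kit[4], Porto at Rae[4]=Kit[5], Quito at Rae[8]=Kit[6], Oslo at Rae[10]=Kit[7], Porto at Rae[11]=Kit[8] gives a common subsequence of length 6. The LCS DP gives dp[11][8] = 6, so this is optimal.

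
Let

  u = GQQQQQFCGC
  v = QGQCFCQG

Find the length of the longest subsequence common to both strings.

5

Taking G at u[1]=v[2]; then Q at u[2]=v[3]; then F at u[7]=v[5]; then C at u[8]=v[6]; then G at u[9]=v[8] gives a common subsequence of length 5. dp[10][8] = 5 confirms this is the maximum.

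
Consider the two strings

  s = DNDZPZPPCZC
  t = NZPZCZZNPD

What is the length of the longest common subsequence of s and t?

6

Let dp[i][j] be the LCS length of the first i characters of s and the first j characters of t. dp[i][j] = dp[i-1][j-1]+1 when the i-th and j-th characters match, else max(dp[i-1][j], dp[i][j-1]).
    ·  N  Z  P  Z  C  Z  Z  N  P  D
 ·  0  0  0  0  0  0  0  0  0  0  0
 D  0  0  0  0  0  0  0  0  0  0  1
 N  0  1  1  1  1  1  1  1  1  1  1
 D  0  1  1  1  1  1  1  1  1  1  2
 Z  0  1  2  2  2  2  2  2  2  2  2
 P  0  1  2  3  3  3  3  3  3  3  3
 Z  0  1  2  3  4  4  4  4  4  4  4
 P  0  1  2  3  4  4  4  4  4  5  5
 P  0  1  2  3  4  4  4  4  4  5  5
 C  0  1  2  3  4  5  5  5  5  5  5
 Z  0  1  2  3  4  5  6  6  6  6  6
 C  0  1  2  3  4  5  6  6  6  6  6
dp[11][10] = 6. One LCS (by backtracking along matches): NZPZCZ.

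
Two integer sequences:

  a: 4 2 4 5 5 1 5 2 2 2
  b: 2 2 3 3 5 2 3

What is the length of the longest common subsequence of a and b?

Let dp[i][j] be the LCS length of the first i values of a and the first j values of b. dp[i][j] = dp[i-1][j-1]+1 when the i-th and j-th values match, else max(dp[i-1][j], dp[i][j-1]).
    ·  2  2  3  3  5  2  3
 ·  0  0  0  0  0  0  0  0
 4  0  0  0  0  0  0  0  0
 2  0  1  1  1  1  1  1  1
 4  0  1  1  1  1  1  1  1
 5  0  1  1  1  1  2  2  2
 5  0  1  1  1  1  2  2  2
 1  0  1  1  1  1  2  2  2
 5  0  1  1  1  1  2  2  2
 2  0  1  2  2  2  2  3  3
 2  0  1  2  2  2  2  3  3
 2  0  1  2  2  2  2  3  3
dp[10][7] = 3. One LCS (by backtracking along matches): 2, 5, 2.

3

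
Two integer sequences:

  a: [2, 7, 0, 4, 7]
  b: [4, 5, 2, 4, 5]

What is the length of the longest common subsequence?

Taking 2 (a #1, b #3), 4 (a #4, b #4) gives a common subsequence of length 2. dp[5][5] = 2 confirms this is the maximum.

2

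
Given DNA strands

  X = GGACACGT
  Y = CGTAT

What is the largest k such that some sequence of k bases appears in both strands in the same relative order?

Pick G (X #1, Y #2) → A (X #5, Y #4) → T (X #8, Y #5); all 3 bases appear in both, in order. The LCS DP gives dp[8][5] = 3, so this is optimal.

3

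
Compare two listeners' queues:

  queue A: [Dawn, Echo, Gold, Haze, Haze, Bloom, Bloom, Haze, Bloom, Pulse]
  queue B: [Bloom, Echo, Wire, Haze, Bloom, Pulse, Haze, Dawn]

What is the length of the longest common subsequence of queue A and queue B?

Match Echo at queue A[2]=queue B[2]; then Haze at queue A[5]=queue B[4]; then Bloom at queue A[6]=queue B[5]; then Haze at queue A[8]=queue B[7] — 4 songs in the same relative order in both. The LCS DP gives dp[10][8] = 4, so this is optimal.

4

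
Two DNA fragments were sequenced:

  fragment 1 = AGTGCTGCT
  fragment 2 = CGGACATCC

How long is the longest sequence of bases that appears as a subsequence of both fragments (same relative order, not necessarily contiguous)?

Let dp[i][j] be the LCS length of the first i bases of fragment 1 and the first j bases of fragment 2. dp[i][j] = dp[i-1][j-1]+1 when the i-th and j-th bases match, else max(dp[i-1][j], dp[i][j-1]).
    ·  C  G  G  A  C  A  T  C  C
 ·  0  0  0  0  0  0  0  0  0  0
 A  0  0  0  0  1  1  1  1  1  1
 G  0  0  1  1  1  1  1  1  1  1
 T  0  0  1  1  1  1  1  2  2  2
 G  0  0  1  2  2  2  2  2  2  2
 C  0  1  1  2  2  3  3  3  3  3
 T  0  1  1  2  2  3  3  4  4  4
 G  0  1  2  2  2  3  3  4  4  4
 C  0  1  2  2  2  3  3  4  5  5
 T  0  1  2  2  2  3  3  4  5  5
dp[9][9] = 5. One LCS (by backtracking along matches): GGCTC.

5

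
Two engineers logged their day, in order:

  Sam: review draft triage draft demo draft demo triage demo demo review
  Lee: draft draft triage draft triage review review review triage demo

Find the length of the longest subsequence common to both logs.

Pick draft [2,2], then triage [3,3], then draft [4,4], then triage [8,9], then demo [10,10]; all 5 tasks appear in both, in order. Since dp[11][10] = 5, nothing longer is possible.

5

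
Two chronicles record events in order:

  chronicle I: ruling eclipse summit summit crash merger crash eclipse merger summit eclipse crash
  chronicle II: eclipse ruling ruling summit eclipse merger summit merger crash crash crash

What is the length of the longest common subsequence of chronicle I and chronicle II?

One common subsequence of length 6: ruling [1,3], then eclipse [2,5], then summit [3,7], then crash [5,9], then crash [7,10], then crash [12,11]. The LCS DP gives dp[12][11] = 6, so this is optimal.

6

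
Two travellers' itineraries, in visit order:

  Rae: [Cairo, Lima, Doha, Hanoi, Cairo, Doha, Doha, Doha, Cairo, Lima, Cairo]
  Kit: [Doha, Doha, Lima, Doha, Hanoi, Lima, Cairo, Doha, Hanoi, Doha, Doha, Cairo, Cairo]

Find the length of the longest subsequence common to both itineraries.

9

Match Lima [2,3], Doha [3,4], Hanoi [4,5], Cairo [5,7], Doha [6,8], Doha [7,10], Doha [8,11], Cairo [9,12], Cairo [11,13] — 9 stops in the same relative order in both. The LCS DP gives dp[11][13] = 9, so this is optimal.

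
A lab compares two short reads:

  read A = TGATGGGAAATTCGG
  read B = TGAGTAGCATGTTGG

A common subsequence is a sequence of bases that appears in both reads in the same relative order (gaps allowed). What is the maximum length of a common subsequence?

10

Pick T at read A[1]=read B[1]; then G at read A[2]=read B[2]; then A at read A[3]=read B[3]; then T at read A[4]=read B[5]; then G at read A[5]=read B[7]; then G at read A[7]=read B[11]; then T at read A[11]=read B[12]; then T at read A[12]=read B[13]; then G at read A[14]=read B[14]; then G at read A[15]=read B[15]; all 10 bases appear in both, in order. The LCS DP gives dp[15][15] = 10, so this is optimal.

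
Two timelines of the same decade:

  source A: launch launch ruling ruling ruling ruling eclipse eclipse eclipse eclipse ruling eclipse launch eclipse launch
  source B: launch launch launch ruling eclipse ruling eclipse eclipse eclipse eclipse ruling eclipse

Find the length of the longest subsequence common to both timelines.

Taking launch at source A[1]=source B[2]; then launch at source A[2]=source B[3]; then ruling at source A[3]=source B[4]; then ruling at source A[6]=source B[6]; then eclipse at source A[7]=source B[7]; then eclipse at source A[8]=source B[8]; then eclipse at source A[9]=source B[9]; then eclipse at source A[10]=source B[10]; then ruling at source A[11]=source B[11]; then eclipse at source A[14]=source B[12] gives a common subsequence of length 10. dp[15][12] = 10 confirms this is the maximum.

10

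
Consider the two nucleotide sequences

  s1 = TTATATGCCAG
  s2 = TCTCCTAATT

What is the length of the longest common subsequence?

Let dp[i][j] be the LCS length of the first i bases of s1 and the first j bases of s2. dp[i][j] = dp[i-1][j-1]+1 when the i-th and j-th bases match, else max(dp[i-1][j], dp[i][j-1]).
    ·  T  C  T  C  C  T  A  A  T  T
 ·  0  0  0  0  0  0  0  0  0  0  0
 T  0  1  1  1  1  1  1  1  1  1  1
 T  0  1  1  2  2  2  2  2  2  2  2
 A  0  1  1  2  2  2  2  3  3  3  3
 T  0  1  1  2  2  2  3  3  3  4  4
 A  0  1  1  2  2  2  3  4  4  4  4
 T  0  1  1  2  2  2  3  4  4  5  5
 G  0  1  1  2  2  2  3  4  4  5  5
 C  0  1  2  2  3  3  3  4  4  5  5
 C  0  1  2  2  3  4  4  4  4  5  5
 A  0  1  2  2  3  4  4  5  5  5  5
 G  0  1  2  2  3  4  4  5  5  5  5
dp[11][10] = 5. One LCS (by backtracking along matches): TTATT.

5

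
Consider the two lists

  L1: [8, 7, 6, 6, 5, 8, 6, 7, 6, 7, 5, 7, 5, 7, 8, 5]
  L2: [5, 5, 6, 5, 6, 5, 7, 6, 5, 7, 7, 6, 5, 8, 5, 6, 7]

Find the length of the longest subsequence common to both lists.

10

Match 6 (L1 #3, L2 #3), then 6 (L1 #4, L2 #5), then 5 (L1 #5, L2 #6), then 7 (L1 #8, L2 #7), then 6 (L1 #9, L2 #8), then 7 (L1 #10, L2 #10), then 7 (L1 #12, L2 #11), then 5 (L1 #13, L2 #13), then 8 (L1 #15, L2 #14), then 5 (L1 #16, L2 #15) — 10 values in the same relative order in both. The LCS DP gives dp[16][17] = 10, so this is optimal.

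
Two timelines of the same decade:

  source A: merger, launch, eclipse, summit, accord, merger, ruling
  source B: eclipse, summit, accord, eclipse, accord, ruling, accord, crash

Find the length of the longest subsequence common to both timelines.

Pick eclipse (source A #3, source B #1); then summit (source A #4, source B #2); then accord (source A #5, source B #5); then ruling (source A #7, source B #6); all 4 events appear in both, in order. dp[7][8] = 4 confirms this is the maximum.

4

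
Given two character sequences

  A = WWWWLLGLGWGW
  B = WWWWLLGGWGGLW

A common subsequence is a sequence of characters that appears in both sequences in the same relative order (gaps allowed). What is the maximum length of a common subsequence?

Match W [1,1] → W [2,2] → W [3,3] → W [4,4] → L [5,5] → L [6,6] → G [7,7] → G [9,8] → W [10,9] → G [11,11] → W [12,13] — 11 characters in the same relative order in both. Since dp[12][13] = 11, nothing longer is possible.

11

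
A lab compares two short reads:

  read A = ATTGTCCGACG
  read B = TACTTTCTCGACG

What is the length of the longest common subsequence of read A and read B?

Let dp[i][j] be the LCS length of the first i bases of read A and the first j bases of read B. dp[i][j] = dp[i-1][j-1]+1 when the i-th and j-th bases match, else max(dp[i-1][j], dp[i][j-1]).
    ·  T  A  C  T  T  T  C  T  C  G  A  C  G
 ·  0  0  0  0  0  0  0  0  0  0  0  0  0  0
 A  0  0  1  1  1  1  1  1  1  1  1  1  1  1
 T  0  1  1  1  2  2  2  2  2  2  2  2  2  2
 T  0  1  1  1  2  3  3  3  3  3  3  3  3  3
 G  0  1  1  1  2  3  3  3  3  3  4  4  4  4
 T  0  1  1  1  2  3  4  4  4  4  4  4  4  4
 C  0  1  1  2  2  3  4  5  5  5  5  5  5  5
 C  0  1  1  2  2  3  4  5  5  6  6  6  6  6
 G  0  1  1  2  2  3  4  5  5  6  7  7  7  7
 A  0  1  2  2  2  3  4  5  5  6  7  8  8  8
 C  0  1  2  3  3  3  4  5  5  6  7  8  9  9
 G  0  1  2  3  3  3  4  5  5  6  7  8  9 10
dp[11][13] = 10. One LCS (by backtracking along matches): ATTTCCGACG.

10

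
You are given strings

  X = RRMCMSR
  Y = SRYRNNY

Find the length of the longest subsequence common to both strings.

2

Let dp[i][j] be the LCS length of the first i characters of X and the first j characters of Y. dp[i][j] = dp[i-1][j-1]+1 when the i-th and j-th characters match, else max(dp[i-1][j], dp[i][j-1]).
    ·  S  R  Y  R  N  N  Y
 ·  0  0  0  0  0  0  0  0
 R  0  0  1  1  1  1  1  1
 R  0  0  1  1  2  2  2  2
 M  0  0  1  1  2  2  2  2
 C  0  0  1  1  2  2  2  2
 M  0  0  1  1  2  2  2  2
 S  0  1  1  1  2  2  2  2
 R  0  1  2  2  2  2  2  2
dp[7][7] = 2. One LCS (by backtracking along matches): RR.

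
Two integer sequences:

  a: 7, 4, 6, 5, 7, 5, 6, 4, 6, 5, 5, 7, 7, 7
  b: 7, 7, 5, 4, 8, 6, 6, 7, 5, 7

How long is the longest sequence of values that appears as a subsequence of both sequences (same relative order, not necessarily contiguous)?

Taking 7 at a[1]=b[1] → 7 at a[5]=b[2] → 5 at a[6]=b[3] → 6 at a[7]=b[6] → 6 at a[9]=b[7] → 5 at a[11]=b[9] → 7 at a[14]=b[10] gives a common subsequence of length 7, and the DP table's final entry dp[14][10] is also 7, so no common subsequence is longer.

7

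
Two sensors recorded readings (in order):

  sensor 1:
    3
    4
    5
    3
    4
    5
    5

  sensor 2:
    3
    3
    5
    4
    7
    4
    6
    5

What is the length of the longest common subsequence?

Pick 3 at sensor 1[1]=sensor 2[2], then 4 at sensor 1[2]=sensor 2[4], then 4 at sensor 1[5]=sensor 2[6], then 5 at sensor 1[7]=sensor 2[8]; all 4 values appear in both, in order. Since dp[7][8] = 4, nothing longer is possible.

4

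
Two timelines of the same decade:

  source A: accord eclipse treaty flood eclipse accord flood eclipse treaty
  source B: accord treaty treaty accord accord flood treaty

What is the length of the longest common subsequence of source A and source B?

One common subsequence of length 5: accord (source A #1, source B #1), then treaty (source A #3, source B #3), then accord (source A #6, source B #5), then flood (source A #7, source B #6), then treaty (source A #9, source B #7). The LCS DP gives dp[9][7] = 5, so this is optimal.

5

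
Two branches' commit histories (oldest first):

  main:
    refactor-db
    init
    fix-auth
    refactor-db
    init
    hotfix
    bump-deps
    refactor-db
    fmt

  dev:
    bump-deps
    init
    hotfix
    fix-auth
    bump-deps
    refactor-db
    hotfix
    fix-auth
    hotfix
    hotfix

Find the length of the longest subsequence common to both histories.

4

Taking init [2,2], fix-auth [3,4], refactor-db [4,6], hotfix [6,10] gives a common subsequence of length 4, and the DP table's final entry dp[9][10] is also 4, so no common subsequence is longer.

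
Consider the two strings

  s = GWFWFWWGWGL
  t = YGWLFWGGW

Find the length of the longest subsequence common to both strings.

6

Let dp[i][j] be the LCS length of the first i characters of s and the first j characters of t. dp[i][j] = dp[i-1][j-1]+1 when the i-th and j-th characters match, else max(dp[i-1][j], dp[i][j-1]).
    ·  Y  G  W  L  F  W  G  G  W
 ·  0  0  0  0  0  0  0  0  0  0
 G  0  0  1  1  1  1  1  1  1  1
 W  0  0  1  2  2  2  2  2  2  2
 F  0  0  1  2  2  3  3  3  3  3
 W  0  0  1  2  2  3  4  4  4  4
 F  0  0  1  2  2  3  4  4  4  4
 W  0  0  1  2  2  3  4  4  4  5
 W  0  0  1  2  2  3  4  4  4  5
 G  0  0  1  2  2  3  4  5  5  5
 W  0  0  1  2  2  3  4  5  5  6
 G  0  0  1  2  2  3  4  5  6  6
 L  0  0  1  2  3  3  4  5  6  6
dp[11][9] = 6. One LCS (by backtracking along matches): GWFWGW.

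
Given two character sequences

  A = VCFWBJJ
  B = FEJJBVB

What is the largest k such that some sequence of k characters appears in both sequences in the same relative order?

Match F at A[3]=B[1], then J at A[6]=B[3], then J at A[7]=B[4] — 3 characters in the same relative order in both. Since dp[7][7] = 3, nothing longer is possible.

3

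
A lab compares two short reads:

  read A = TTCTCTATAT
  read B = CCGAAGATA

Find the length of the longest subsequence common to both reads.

5

Pick C [3,1] → C [5,2] → A [7,7] → T [8,8] → A [9,9]; all 5 bases appear in both, in order. The LCS DP gives dp[10][9] = 5, so this is optimal.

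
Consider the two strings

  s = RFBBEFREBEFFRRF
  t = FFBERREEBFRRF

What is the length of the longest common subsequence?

10

One common subsequence of length 10: F (s #2, t #2), B (s #4, t #3), E (s #5, t #4), R (s #7, t #6), E (s #8, t #8), B (s #9, t #9), F (s #12, t #10), R (s #13, t #11), R (s #14, t #12), F (s #15, t #13). The LCS DP gives dp[15][13] = 10, so this is optimal.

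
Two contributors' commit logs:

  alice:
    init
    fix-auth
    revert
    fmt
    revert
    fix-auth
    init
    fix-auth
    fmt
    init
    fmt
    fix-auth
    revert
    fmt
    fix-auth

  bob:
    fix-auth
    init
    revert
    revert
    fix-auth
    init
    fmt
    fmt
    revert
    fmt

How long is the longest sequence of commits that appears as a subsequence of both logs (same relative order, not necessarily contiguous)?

Pick init at alice[1]=bob[2]; then revert at alice[3]=bob[3]; then revert at alice[5]=bob[4]; then fix-auth at alice[6]=bob[5]; then init at alice[7]=bob[6]; then fmt at alice[9]=bob[7]; then fmt at alice[11]=bob[8]; then revert at alice[13]=bob[9]; then fmt at alice[14]=bob[10]; all 9 commits appear in both, in order. Since dp[15][10] = 9, nothing longer is possible.

9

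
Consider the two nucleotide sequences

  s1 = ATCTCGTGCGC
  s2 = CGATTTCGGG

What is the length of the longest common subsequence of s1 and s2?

Pick A [1,3]; then T [2,5]; then T [4,6]; then C [5,7]; then G [6,8]; then G [8,9]; then G [10,10]; all 7 bases appear in both, in order. Since dp[11][10] = 7, nothing longer is possible.

7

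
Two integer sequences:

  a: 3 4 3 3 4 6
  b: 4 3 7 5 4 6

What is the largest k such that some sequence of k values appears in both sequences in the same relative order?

Let dp[i][j] be the LCS length of the first i values of a and the first j values of b. dp[i][j] = dp[i-1][j-1]+1 when the i-th and j-th values match, else max(dp[i-1][j], dp[i][j-1]).
    ·  4  3  7  5  4  6
 ·  0  0  0  0  0  0  0
 3  0  0  1  1  1  1  1
 4  0  1  1  1  1  2  2
 3  0  1  2  2  2  2  2
 3  0  1  2  2  2  2  2
 4  0  1  2  2  2  3  3
 6  0  1  2  2  2  3  4
dp[6][6] = 4. One LCS (by backtracking along matches): 4, 3, 4, 6.

4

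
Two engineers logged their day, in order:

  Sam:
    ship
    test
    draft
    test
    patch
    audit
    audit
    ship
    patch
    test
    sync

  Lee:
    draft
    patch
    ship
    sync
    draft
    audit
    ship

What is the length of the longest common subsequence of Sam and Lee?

Pick ship at Sam[1]=Lee[3], then draft at Sam[3]=Lee[5], then audit at Sam[7]=Lee[6], then ship at Sam[8]=Lee[7]; all 4 tasks appear in both, in order. Since dp[11][7] = 4, nothing longer is possible.

4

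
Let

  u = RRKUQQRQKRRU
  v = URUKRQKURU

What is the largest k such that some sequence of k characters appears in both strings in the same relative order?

7

Let dp[i][j] be the LCS length of the first i characters of u and the first j characters of v. dp[i][j] = dp[i-1][j-1]+1 when the i-th and j-th characters match, else max(dp[i-1][j], dp[i][j-1]).
    ·  U  R  U  K  R  Q  K  U  R  U
 ·  0  0  0  0  0  0  0  0  0  0  0
 R  0  0  1  1  1  1  1  1  1  1  1
 R  0  0  1  1  1  2  2  2  2  2  2
 K  0  0  1  1  2  2  2  3  3  3  3
 U  0  1  1  2  2  2  2  3  4  4  4
 Q  0  1  1  2  2  2  3  3  4  4  4
 Q  0  1  1  2  2  2  3  3  4  4  4
 R  0  1  2  2  2  3  3  3  4  5  5
 Q  0  1  2  2  2  3  4  4  4  5  5
 K  0  1  2  2  3  3  4  5  5  5  5
 R  0  1  2  2  3  4  4  5  5  6  6
 R  0  1  2  2  3  4  4  5  5  6  6
 U  0  1  2  3  3  4  4  5  6  6  7
dp[12][10] = 7. One LCS (by backtracking along matches): RKRQKRU.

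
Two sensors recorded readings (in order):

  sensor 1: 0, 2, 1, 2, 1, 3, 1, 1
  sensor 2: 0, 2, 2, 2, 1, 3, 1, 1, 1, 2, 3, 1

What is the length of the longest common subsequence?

Match 0 [1,1] → 2 [2,3] → 2 [4,4] → 1 [5,5] → 3 [6,6] → 1 [7,9] → 1 [8,12] — 7 values in the same relative order in both. dp[8][12] = 7 confirms this is the maximum.

7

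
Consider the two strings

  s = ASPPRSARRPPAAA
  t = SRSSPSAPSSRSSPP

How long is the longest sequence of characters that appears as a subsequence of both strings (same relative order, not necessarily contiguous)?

7

One common subsequence of length 7: S [2,4], then P [3,5], then P [4,8], then R [5,11], then S [6,13], then P [10,14], then P [11,15], and the DP table's final entry dp[14][15] is also 7, so no common subsequence is longer.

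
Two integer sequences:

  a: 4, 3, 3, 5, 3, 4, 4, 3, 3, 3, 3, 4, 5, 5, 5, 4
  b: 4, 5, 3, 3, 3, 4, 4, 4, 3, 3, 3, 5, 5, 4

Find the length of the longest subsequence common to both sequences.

12

Pick 4 (a #1, b #1), then 3 (a #2, b #3), then 3 (a #3, b #4), then 3 (a #5, b #5), then 4 (a #6, b #7), then 4 (a #7, b #8), then 3 (a #9, b #9), then 3 (a #10, b #10), then 3 (a #11, b #11), then 5 (a #14, b #12), then 5 (a #15, b #13), then 4 (a #16, b #14); all 12 values appear in both, in order, and the DP table's final entry dp[16][14] is also 12, so no common subsequence is longer.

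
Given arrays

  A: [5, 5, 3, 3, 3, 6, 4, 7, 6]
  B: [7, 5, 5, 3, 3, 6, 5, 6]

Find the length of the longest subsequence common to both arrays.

Match 5 [1,2]; then 5 [2,3]; then 3 [4,4]; then 3 [5,5]; then 6 [6,6]; then 6 [9,8] — 6 values in the same relative order in both. dp[9][8] = 6 confirms this is the maximum.

6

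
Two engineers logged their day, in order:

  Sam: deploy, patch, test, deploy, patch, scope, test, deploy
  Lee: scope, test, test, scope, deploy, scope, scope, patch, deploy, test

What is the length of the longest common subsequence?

4

Match deploy [1,5], then patch [2,8], then deploy [4,9], then test [7,10] — 4 tasks in the same relative order in both. dp[8][10] = 4 confirms this is the maximum.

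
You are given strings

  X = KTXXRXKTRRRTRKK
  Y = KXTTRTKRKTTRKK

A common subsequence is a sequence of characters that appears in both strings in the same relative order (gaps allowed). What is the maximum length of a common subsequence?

9

One common subsequence of length 9: K [1,1], then T [2,6], then R [5,8], then K [7,9], then T [8,10], then T [12,11], then R [13,12], then K [14,13], then K [15,14], and the DP table's final entry dp[15][14] is also 9, so no common subsequence is longer.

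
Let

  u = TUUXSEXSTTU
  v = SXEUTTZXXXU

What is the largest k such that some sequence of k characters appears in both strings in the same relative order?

Let dp[i][j] be the LCS length of the first i characters of u and the first j characters of v. dp[i][j] = dp[i-1][j-1]+1 when the i-th and j-th characters match, else max(dp[i-1][j], dp[i][j-1]).
    ·  S  X  E  U  T  T  Z  X  X  X  U
 ·  0  0  0  0  0  0  0  0  0  0  0  0
 T  0  0  0  0  0  1  1  1  1  1  1  1
 U  0  0  0  0  1  1  1  1  1  1  1  2
 U  0  0  0  0  1  1  1  1  1  1  1  2
 X  0  0  1  1  1  1  1  1  2  2  2  2
 S  0  1  1  1  1  1  1  1  2  2  2  2
 E  0  1  1  2  2  2  2  2  2  2  2  2
 X  0  1  2  2  2  2  2  2  3  3  3  3
 S  0  1  2  2  2  2  2  2  3  3  3  3
 T  0  1  2  2  2  3  3  3  3  3  3  3
 T  0  1  2  2  2  3  4  4  4  4  4  4
 U  0  1  2  2  3  3  4  4  4  4  4  5
dp[11][11] = 5. One LCS (by backtracking along matches): XETTU.

5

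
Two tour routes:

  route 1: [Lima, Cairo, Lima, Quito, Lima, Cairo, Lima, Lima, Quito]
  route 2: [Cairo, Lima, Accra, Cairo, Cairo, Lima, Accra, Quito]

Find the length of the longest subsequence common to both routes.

5

Taking Lima (route 1 #1, route 2 #2), then Cairo (route 1 #2, route 2 #4), then Cairo (route 1 #6, route 2 #5), then Lima (route 1 #7, route 2 #6), then Quito (route 1 #9, route 2 #8) gives a common subsequence of length 5. The LCS DP gives dp[9][8] = 5, so this is optimal.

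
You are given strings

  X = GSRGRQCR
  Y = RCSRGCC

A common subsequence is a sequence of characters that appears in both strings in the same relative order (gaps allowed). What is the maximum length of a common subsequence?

4

Taking S [2,3]; then R [3,4]; then G [4,5]; then C [7,7] gives a common subsequence of length 4, and the DP table's final entry dp[8][7] is also 4, so no common subsequence is longer.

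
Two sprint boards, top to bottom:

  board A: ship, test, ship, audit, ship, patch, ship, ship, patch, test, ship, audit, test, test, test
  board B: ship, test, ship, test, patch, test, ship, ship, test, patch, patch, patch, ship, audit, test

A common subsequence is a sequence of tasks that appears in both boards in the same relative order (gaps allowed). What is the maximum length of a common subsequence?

Taking ship [1,1], then test [2,2], then ship [3,3], then patch [6,5], then ship [7,7], then ship [8,8], then patch [9,12], then ship [11,13], then audit [12,14], then test [15,15] gives a common subsequence of length 10. dp[15][15] = 10 confirms this is the maximum.

10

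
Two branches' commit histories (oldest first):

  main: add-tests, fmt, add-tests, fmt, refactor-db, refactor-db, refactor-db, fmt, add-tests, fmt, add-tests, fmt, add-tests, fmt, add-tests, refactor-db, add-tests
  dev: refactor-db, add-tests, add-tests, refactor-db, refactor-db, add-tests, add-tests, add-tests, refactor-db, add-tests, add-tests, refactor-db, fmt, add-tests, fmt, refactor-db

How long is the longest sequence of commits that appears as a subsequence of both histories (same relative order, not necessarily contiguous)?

Pick add-tests (main #1, dev #2), then add-tests (main #3, dev #3), then refactor-db (main #5, dev #4), then refactor-db (main #6, dev #5), then refactor-db (main #7, dev #9), then add-tests (main #9, dev #10), then add-tests (main #11, dev #11), then fmt (main #12, dev #13), then add-tests (main #13, dev #14), then fmt (main #14, dev #15), then refactor-db (main #16, dev #16); all 11 commits appear in both, in order. The LCS DP gives dp[17][16] = 11, so this is optimal.

11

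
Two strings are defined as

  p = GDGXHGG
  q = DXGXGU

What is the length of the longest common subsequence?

Taking D at p[2]=q[1], then G at p[3]=q[3], then X at p[4]=q[4], then G at p[6]=q[5] gives a common subsequence of length 4, and the DP table's final entry dp[7][6] is also 4, so no common subsequence is longer.

4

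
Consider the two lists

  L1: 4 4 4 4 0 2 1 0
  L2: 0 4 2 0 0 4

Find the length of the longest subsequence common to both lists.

3

Pick 4 at L1[1]=L2[2], then 0 at L1[5]=L2[4], then 0 at L1[8]=L2[5]; all 3 values appear in both, in order. The LCS DP gives dp[8][6] = 3, so this is optimal.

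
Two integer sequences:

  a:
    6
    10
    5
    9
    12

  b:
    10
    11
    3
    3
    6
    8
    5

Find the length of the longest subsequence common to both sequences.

One common subsequence of length 2: 6 [1,5], then 5 [3,7], and the DP table's final entry dp[5][7] is also 2, so no common subsequence is longer.

2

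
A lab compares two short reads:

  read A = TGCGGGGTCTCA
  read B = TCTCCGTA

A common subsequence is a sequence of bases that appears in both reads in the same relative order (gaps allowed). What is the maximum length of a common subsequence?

6

Pick T [1,1]; then C [3,2]; then T [8,3]; then C [9,5]; then T [10,7]; then A [12,8]; all 6 bases appear in both, in order. Since dp[12][8] = 6, nothing longer is possible.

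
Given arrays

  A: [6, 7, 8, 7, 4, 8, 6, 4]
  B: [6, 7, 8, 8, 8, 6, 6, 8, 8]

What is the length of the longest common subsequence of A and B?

Let dp[i][j] be the LCS length of the first i values of A and the first j values of B. dp[i][j] = dp[i-1][j-1]+1 when the i-th and j-th values match, else max(dp[i-1][j], dp[i][j-1]).
    ·  6  7  8  8  8  6  6  8  8
 ·  0  0  0  0  0  0  0  0  0  0
 6  0  1  1  1  1  1  1  1  1  1
 7  0  1  2  2  2  2  2  2  2  2
 8  0  1  2  3  3  3  3  3  3  3
 7  0  1  2  3  3  3  3  3  3  3
 4  0  1  2  3  3  3  3  3  3  3
 8  0  1  2  3  4  4  4  4  4  4
 6  0  1  2  3  4  4  5  5  5  5
 4  0  1  2  3  4  4  5  5  5  5
dp[8][9] = 5. One LCS (by backtracking along matches): 6, 7, 8, 8, 6.

5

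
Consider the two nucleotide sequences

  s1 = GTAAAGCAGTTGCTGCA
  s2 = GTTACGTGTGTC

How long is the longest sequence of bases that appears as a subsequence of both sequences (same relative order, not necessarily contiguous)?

One common subsequence of length 10: G (s1 #1, s2 #1) → T (s1 #2, s2 #3) → A (s1 #5, s2 #4) → C (s1 #7, s2 #5) → G (s1 #9, s2 #6) → T (s1 #10, s2 #7) → T (s1 #11, s2 #9) → G (s1 #12, s2 #10) → T (s1 #14, s2 #11) → C (s1 #16, s2 #12), and the DP table's final entry dp[17][12] is also 10, so no common subsequence is longer.

10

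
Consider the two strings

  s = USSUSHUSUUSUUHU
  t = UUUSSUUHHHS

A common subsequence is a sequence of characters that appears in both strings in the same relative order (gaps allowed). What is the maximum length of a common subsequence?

Pick U (s #1, t #1); then U (s #4, t #2); then U (s #7, t #3); then S (s #8, t #4); then S (s #11, t #5); then U (s #12, t #6); then U (s #13, t #7); then H (s #14, t #10); all 8 characters appear in both, in order, and the DP table's final entry dp[15][11] is also 8, so no common subsequence is longer.

8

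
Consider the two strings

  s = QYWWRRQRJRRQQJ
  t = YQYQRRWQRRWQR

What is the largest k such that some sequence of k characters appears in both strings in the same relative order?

Pick Q (s #1, t #2); then Y (s #2, t #3); then R (s #5, t #5); then R (s #6, t #6); then Q (s #7, t #8); then R (s #8, t #9); then R (s #10, t #10); then R (s #11, t #13); all 8 characters appear in both, in order. The LCS DP gives dp[14][13] = 8, so this is optimal.

8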